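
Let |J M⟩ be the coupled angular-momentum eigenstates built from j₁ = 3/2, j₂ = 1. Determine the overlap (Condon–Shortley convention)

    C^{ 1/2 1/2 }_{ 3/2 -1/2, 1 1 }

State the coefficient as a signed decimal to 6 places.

j₁+j₂−J=2  J+j₁−j₂=1  J−j₁+j₂=0  j₁+j₂+J+1=4
(j₁±m₁, j₂±m₂, J±M) = (1,2,2,0,1,0)
P² = 2/3
sum k=2..2:
  [2] +1/2 = 1/2
S = 1/2
C² = P²·S² = 1/6 ; C = +0.408248

+0.408248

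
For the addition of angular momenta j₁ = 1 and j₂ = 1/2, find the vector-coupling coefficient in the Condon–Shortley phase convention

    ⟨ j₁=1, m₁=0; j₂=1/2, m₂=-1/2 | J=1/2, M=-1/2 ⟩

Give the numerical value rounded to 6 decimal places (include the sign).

+√(1/3) ≈ +0.577350

triangle: 1!·1!·0!/3! = 1/6
(j±m)!: 1!·1!·0!·1!·0!·1! = 1
prefactor² = (2J+1)·Δ·N² = 1/3
  k=0: +1/(0!·1!·1!·0!·0!·0!) = 1
Σ = 1  ⇒  CG² = 1/3·1² = 1/3
CG = +√(1/3) = +0.577350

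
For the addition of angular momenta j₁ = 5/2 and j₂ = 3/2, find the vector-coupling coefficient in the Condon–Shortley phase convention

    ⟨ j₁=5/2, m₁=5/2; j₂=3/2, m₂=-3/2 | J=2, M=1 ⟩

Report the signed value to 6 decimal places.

triangle: 2!·3!·1!/7! = 12/5040
(j±m)!: 5!·0!·0!·3!·3!·1! = 4320
prefactor² = (2J+1)·Δ·N² = 360/7
  k=0: +1/(0!·2!·0!·0!·3!·1!) = 1/12
Σ = 1/12  ⇒  CG² = 360/7·1/12² = 5/14
CG = +√(5/14) = +0.597614

+√(5/14) ≈ +0.597614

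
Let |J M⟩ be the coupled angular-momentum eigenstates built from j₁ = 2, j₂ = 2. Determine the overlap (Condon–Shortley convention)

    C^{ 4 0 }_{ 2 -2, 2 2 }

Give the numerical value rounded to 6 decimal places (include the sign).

triangle: 0!×4!×4!/9! = 576/362880
(j±m)!: 0!×4!×4!×0!×4!×4! = 331776
prefactor² = (2J+1)×Δ×N² = 165888/35
  k=0: +1/(0!×0!×4!×4!×0!×0!) = 1/576
Σ = 1/576  ⇒  CG² = 165888/35×1/576² = 1/70
CG = +√(1/70) = +0.119523

+0.119523  (= +√(1/70))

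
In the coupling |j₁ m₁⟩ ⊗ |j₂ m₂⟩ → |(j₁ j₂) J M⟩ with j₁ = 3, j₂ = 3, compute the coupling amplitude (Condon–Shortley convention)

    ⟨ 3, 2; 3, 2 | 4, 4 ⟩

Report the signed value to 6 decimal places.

j₁+j₂−J=2  J+j₁−j₂=4  J−j₁+j₂=4  j₁+j₂+J+1=11
(j₁±m₁, j₂±m₂, J±M) = (5,1,5,1,8,0)
P² = 1658880/11
sum k=1..1:
  [1] −1/576 = -1/576
S = -1/576
C² = P²·S² = 5/11 ; C = -0.674200

-0.674200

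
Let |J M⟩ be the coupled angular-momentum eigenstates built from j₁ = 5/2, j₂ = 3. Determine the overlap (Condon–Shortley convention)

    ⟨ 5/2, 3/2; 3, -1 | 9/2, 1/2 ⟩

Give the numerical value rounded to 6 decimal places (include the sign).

+0.594588

√[10·1!4!5!/11! · 4!1!2!4!5!4!] = √(184320/77)
  +(−1)^0/∏(0,1,1,2,3,3)! = 1/72  (running 1/72)
  +(−1)^1/∏(1,0,0,1,4,4)! = -1/576  (running 7/576)
⟨..|..⟩ = √(184320/77)·(7/576) = +0.594588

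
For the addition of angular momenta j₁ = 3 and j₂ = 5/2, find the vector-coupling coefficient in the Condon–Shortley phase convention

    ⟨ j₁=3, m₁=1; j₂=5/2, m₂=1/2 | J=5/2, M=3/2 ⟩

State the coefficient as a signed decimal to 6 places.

√[6·3!3!2!/9! · 4!2!3!2!4!1!] = √(576/35)
  +(−1)^1/∏(1,2,1,2,2,0)! = -1/8  (running -1/8)
  +(−1)^2/∏(2,1,0,1,3,1)! = 1/12  (running -1/24)
⟨..|..⟩ = √(576/35)·(-1/24) = -0.169031

−√(1/35) = -0.169031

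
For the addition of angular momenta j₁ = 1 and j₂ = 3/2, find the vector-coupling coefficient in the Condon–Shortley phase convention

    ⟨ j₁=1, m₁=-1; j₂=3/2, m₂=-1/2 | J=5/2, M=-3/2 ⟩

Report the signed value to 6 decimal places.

triangle: 0!·2!·3!/6! = 12/720
(j±m)!: 0!·2!·1!·2!·1!·4! = 96
prefactor² = (2J+1)·Δ·N² = 48/5
  k=0: +1/(0!·0!·2!·1!·0!·2!) = 1/4
Σ = 1/4  ⇒  CG² = 48/5·1/4² = 3/5
CG = +√(3/5) = +0.774597

+0.774597  (= +√(3/5))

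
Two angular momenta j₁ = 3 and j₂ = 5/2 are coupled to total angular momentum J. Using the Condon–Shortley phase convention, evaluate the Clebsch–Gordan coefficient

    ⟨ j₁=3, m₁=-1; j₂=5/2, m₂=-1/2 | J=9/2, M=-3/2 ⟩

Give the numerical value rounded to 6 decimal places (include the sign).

triangle: 1!×5!×4!/11! = 2880/39916800
(j±m)!: 2!×4!×2!×3!×3!×6! = 2488320
prefactor² = (2J+1)×Δ×N² = 138240/77
  k=0: +1/(0!×1!×4!×2!×1!×2!) = 1/96
  k=1: −1/(1!×0!×3!×1!×2!×3!) = -1/72
Σ = -1/288  ⇒  CG² = 138240/77×(-1/288)² = 5/231
CG = −√(5/231) = -0.147122

−√(5/231) ≈ -0.147122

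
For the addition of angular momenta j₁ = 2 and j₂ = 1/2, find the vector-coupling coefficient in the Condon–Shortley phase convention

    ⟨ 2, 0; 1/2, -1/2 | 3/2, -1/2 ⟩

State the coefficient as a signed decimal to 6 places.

+0.632456

j₁+j₂−J=1  J+j₁−j₂=3  J−j₁+j₂=0  j₁+j₂+J+1=5
(j₁±m₁, j₂±m₂, J±M) = (2,2,0,1,1,2)
P² = 8/5
sum k=0..0:
  [0] +1/2 = 1/2
S = 1/2
C² = P²·S² = 2/5 ; C = +0.632456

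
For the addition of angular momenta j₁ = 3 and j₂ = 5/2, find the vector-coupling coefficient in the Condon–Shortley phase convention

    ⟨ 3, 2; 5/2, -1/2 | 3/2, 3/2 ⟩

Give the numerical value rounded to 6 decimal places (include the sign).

-0.534522

triangle: 4!·2!·1!/8! = 48/40320
(j±m)!: 5!·1!·2!·3!·3!·0! = 8640
prefactor² = (2J+1)·Δ·N² = 288/7
  k=1: −1/(1!·3!·0!·1!·2!·0!) = -1/12
Σ = -1/12  ⇒  CG² = 288/7·(-1/12)² = 2/7
CG = −√(2/7) = -0.534522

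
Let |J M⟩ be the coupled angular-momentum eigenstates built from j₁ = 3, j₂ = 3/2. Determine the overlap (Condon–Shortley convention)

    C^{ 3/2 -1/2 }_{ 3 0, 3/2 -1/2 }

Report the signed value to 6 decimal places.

−√(9/35) = -0.507093

triangle: 3!·3!·0!/7! = 36/5040
(j±m)!: 3!·3!·1!·2!·1!·2! = 144
prefactor² = (2J+1)·Δ·N² = 144/35
  k=1: −1/(1!·2!·2!·0!·1!·0!) = -1/4
Σ = -1/4  ⇒  CG² = 144/35·(-1/4)² = 9/35
CG = −√(9/35) = -0.507093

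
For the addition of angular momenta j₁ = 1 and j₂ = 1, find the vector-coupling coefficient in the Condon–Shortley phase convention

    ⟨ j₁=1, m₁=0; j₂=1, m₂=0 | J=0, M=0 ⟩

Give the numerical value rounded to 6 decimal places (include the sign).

triangle: 2!×0!×0!/3! = 2/6
(j±m)!: 1!×1!×1!×1!×0!×0! = 1
prefactor² = (2J+1)×Δ×N² = 1/3
  k=1: −1/(1!×1!×0!×0!×0!×0!) = -1
Σ = -1  ⇒  CG² = 1/3×(-1)² = 1/3
CG = −√(1/3) = -0.577350

-0.577350  (= −√(1/3))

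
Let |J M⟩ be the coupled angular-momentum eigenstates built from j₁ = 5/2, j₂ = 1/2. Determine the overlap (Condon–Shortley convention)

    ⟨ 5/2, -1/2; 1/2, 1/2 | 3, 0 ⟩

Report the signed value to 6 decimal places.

+0.707107

triangle: 0!×5!×1!/7! = 120/5040
(j±m)!: 2!×3!×1!×0!×3!×3! = 432
prefactor² = (2J+1)×Δ×N² = 72
  k=0: +1/(0!×0!×3!×1!×2!×0!) = 1/12
Σ = 1/12  ⇒  CG² = 72×1/12² = 1/2
CG = +√(1/2) = +0.707107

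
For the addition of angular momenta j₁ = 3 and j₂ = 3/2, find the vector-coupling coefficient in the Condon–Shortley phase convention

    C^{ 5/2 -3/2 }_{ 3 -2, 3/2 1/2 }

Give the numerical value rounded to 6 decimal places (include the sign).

j₁+j₂−J=2  J+j₁−j₂=4  J−j₁+j₂=1  j₁+j₂+J+1=8
(j₁±m₁, j₂±m₂, J±M) = (1,5,2,1,1,4)
P² = 288/7
sum k=1..2:
  [1] −1/24 = -1/24
  [2] +1/12 = 1/12
S = 1/24
C² = P²·S² = 1/14 ; C = +0.267261

+0.267261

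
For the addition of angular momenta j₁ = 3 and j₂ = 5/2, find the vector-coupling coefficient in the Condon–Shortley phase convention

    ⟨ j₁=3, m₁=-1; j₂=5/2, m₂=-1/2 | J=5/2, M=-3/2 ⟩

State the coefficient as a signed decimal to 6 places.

triangle: 3!*3!*2!/9! = 72/362880
(j±m)!: 2!*4!*2!*3!*1!*4! = 13824
prefactor² = (2J+1)*Δ*N² = 576/35
  k=1: −1/(1!*2!*3!*1!*0!*1!) = -1/12
  k=2: +1/(2!*1!*2!*0!*1!*2!) = 1/8
Σ = 1/24  ⇒  CG² = 576/35*1/24² = 1/35
CG = +√(1/35) = +0.169031

+0.169031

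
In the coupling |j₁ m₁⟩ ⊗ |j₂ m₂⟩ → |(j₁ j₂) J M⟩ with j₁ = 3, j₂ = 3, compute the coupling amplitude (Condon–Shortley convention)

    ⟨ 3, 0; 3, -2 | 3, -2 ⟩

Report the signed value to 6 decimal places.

-0.408248

triangle: 3!·3!·3!/10! = 216/3628800
(j±m)!: 3!·3!·1!·5!·1!·5! = 518400
prefactor² = (2J+1)·Δ·N² = 216
  k=0: +1/(0!·3!·3!·1!·0!·2!) = 1/72
  k=1: −1/(1!·2!·2!·0!·1!·3!) = -1/24
Σ = -1/36  ⇒  CG² = 216·(-1/36)² = 1/6
CG = −√(1/6) = -0.408248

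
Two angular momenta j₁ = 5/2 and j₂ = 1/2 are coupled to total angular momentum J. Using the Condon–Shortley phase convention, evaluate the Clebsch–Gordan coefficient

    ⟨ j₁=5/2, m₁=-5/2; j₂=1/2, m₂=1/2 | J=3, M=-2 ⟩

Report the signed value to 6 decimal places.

√[7·0!5!1!/7! · 0!5!1!0!1!5!] = √(2400)
  +(−1)^0/∏(0,0,5,1,0,0)! = 1/120  (running 1/120)
⟨..|..⟩ = √(2400)·(1/120) = +0.408248

+0.408248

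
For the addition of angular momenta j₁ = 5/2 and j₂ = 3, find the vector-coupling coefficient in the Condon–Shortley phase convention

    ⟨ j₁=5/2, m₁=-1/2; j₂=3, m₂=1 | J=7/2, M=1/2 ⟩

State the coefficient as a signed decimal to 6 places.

triangle: 2!×3!×4!/10! = 288/3628800
(j±m)!: 2!×3!×4!×2!×4!×3! = 82944
prefactor² = (2J+1)×Δ×N² = 9216/175
  k=0: +1/(0!×2!×3!×4!×0!×0!) = 1/288
  k=1: −1/(1!×1!×2!×3!×1!×1!) = -1/12
  k=2: +1/(2!×0!×1!×2!×2!×2!) = 1/16
Σ = -5/288  ⇒  CG² = 9216/175×(-5/288)² = 1/63
CG = −√(1/63) = -0.125988

-0.125988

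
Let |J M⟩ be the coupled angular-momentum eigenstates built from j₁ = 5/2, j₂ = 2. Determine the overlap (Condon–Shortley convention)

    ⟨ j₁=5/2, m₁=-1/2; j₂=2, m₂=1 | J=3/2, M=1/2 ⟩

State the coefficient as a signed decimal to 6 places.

triangle: 3!*2!*1!/7! = 12/5040
(j±m)!: 2!*3!*3!*1!*2!*1! = 144
prefactor² = (2J+1)*Δ*N² = 48/35
  k=2: +1/(2!*1!*1!*1!*1!*0!) = 1/2
  k=3: −1/(3!*0!*0!*0!*2!*1!) = -1/12
Σ = 5/12  ⇒  CG² = 48/35*5/12² = 5/21
CG = +√(5/21) = +0.487950

+0.487950  (= +√(5/21))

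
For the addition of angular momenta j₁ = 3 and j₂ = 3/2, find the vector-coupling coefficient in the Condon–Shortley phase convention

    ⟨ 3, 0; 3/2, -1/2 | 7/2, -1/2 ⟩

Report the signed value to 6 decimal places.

√[8·1!5!2!/9! · 3!3!1!2!3!4!] = √(384/7)
  +(−1)^0/∏(0,1,3,1,2,1)! = 1/12  (running 1/12)
  +(−1)^1/∏(1,0,2,0,3,2)! = -1/24  (running 1/24)
⟨..|..⟩ = √(384/7)·(1/24) = +0.308607

+0.308607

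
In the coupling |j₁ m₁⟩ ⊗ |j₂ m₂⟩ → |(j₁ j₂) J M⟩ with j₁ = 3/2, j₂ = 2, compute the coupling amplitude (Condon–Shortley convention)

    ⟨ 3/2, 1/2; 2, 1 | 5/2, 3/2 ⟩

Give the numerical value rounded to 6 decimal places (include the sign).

triangle: 1!*2!*3!/7! = 12/5040
(j±m)!: 2!*1!*3!*1!*4!*1! = 288
prefactor² = (2J+1)*Δ*N² = 144/35
  k=0: +1/(0!*1!*1!*3!*1!*0!) = 1/6
  k=1: −1/(1!*0!*0!*2!*2!*1!) = -1/4
Σ = -1/12  ⇒  CG² = 144/35*(-1/12)² = 1/35
CG = −√(1/35) = -0.169031

-0.169031  (= −√(1/35))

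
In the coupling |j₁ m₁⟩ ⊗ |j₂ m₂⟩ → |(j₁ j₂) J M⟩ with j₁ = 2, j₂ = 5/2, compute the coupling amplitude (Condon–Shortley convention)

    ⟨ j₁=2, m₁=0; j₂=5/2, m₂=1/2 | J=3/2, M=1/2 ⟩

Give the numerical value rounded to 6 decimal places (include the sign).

j₁+j₂−J=3  J+j₁−j₂=1  J−j₁+j₂=2  j₁+j₂+J+1=7
(j₁±m₁, j₂±m₂, J±M) = (2,2,3,2,2,1)
P² = 32/35
sum k=1..2:
  [1] −1/4 = -1/4
  [2] +1/2 = 1/2
S = 1/4
C² = P²·S² = 2/35 ; C = +0.239046

+0.239046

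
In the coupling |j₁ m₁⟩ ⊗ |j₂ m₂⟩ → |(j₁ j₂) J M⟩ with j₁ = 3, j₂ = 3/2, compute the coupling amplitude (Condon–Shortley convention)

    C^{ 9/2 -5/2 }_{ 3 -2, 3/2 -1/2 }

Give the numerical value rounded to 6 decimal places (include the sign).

+0.707107

j₁+j₂−J=0  J+j₁−j₂=6  J−j₁+j₂=3  j₁+j₂+J+1=10
(j₁±m₁, j₂±m₂, J±M) = (1,5,1,2,2,7)
P² = 28800
sum k=0..0:
  [0] +1/240 = 1/240
S = 1/240
C² = P²·S² = 1/2 ; C = +0.707107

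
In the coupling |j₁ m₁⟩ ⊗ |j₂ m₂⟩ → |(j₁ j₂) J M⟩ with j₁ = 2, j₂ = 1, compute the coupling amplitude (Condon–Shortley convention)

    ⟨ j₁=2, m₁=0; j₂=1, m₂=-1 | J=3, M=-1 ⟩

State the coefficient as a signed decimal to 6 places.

+0.632456  (= +√(2/5))

√[7·0!4!2!/7! · 2!2!0!2!2!4!] = √(128/5)
  +(−1)^0/∏(0,0,2,0,2,2)! = 1/8  (running 1/8)
⟨..|..⟩ = √(128/5)·(1/8) = +0.632456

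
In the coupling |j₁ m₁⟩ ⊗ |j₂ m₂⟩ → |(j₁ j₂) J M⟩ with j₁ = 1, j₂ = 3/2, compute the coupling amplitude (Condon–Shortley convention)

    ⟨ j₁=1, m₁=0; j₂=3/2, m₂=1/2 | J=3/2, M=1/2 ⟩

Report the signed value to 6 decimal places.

-0.258199

√[4·1!1!2!/5! · 1!1!2!1!2!1!] = √(4/15)
  +(−1)^0/∏(0,1,1,2,0,0)! = 1/2  (running 1/2)
  +(−1)^1/∏(1,0,0,1,1,1)! = -1  (running -1/2)
⟨..|..⟩ = √(4/15)·(-1/2) = -0.258199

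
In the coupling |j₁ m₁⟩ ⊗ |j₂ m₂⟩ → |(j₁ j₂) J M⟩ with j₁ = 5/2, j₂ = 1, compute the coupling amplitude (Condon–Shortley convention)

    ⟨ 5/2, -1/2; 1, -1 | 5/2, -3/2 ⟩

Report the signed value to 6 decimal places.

√[6·1!4!1!/7! · 2!3!0!2!1!4!] = √(576/35)
  +(−1)^0/∏(0,1,3,0,1,1)! = 1/6  (running 1/6)
⟨..|..⟩ = √(576/35)·(1/6) = +0.676123

+0.676123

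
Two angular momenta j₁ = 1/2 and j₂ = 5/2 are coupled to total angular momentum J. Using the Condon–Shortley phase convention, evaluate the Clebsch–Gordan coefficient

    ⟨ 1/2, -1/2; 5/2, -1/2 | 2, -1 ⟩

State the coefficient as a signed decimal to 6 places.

-0.577350  (= −√(1/3))

√[5·1!0!4!/6! · 0!1!2!3!1!3!] = √(12)
  +(−1)^1/∏(1,0,0,1,0,3)! = -1/6  (running -1/6)
⟨..|..⟩ = √(12)·(-1/6) = -0.577350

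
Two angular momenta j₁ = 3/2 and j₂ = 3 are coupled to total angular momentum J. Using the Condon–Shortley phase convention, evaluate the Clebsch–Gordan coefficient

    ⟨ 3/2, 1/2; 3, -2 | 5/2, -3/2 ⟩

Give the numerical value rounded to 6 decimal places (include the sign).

triangle: 2!·1!·4!/8! = 48/40320
(j±m)!: 2!·1!·1!·5!·1!·4! = 5760
prefactor² = (2J+1)·Δ·N² = 288/7
  k=0: +1/(0!·2!·1!·1!·0!·3!) = 1/12
  k=1: −1/(1!·1!·0!·0!·1!·4!) = -1/24
Σ = 1/24  ⇒  CG² = 288/7·1/24² = 1/14
CG = +√(1/14) = +0.267261

+0.267261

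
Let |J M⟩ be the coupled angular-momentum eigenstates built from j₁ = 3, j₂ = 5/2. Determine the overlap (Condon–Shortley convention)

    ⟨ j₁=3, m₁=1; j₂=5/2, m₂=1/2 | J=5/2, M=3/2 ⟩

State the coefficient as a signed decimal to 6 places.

j₁+j₂−J=3  J+j₁−j₂=3  J−j₁+j₂=2  j₁+j₂+J+1=9
(j₁±m₁, j₂±m₂, J±M) = (4,2,3,2,4,1)
P² = 576/35
sum k=1..2:
  [1] −1/8 = -1/8
  [2] +1/12 = 1/12
S = -1/24
C² = P²·S² = 1/35 ; C = -0.169031

-0.169031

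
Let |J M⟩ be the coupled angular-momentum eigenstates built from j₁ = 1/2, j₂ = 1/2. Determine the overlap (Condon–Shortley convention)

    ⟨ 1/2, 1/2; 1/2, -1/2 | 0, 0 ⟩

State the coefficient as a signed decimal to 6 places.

√[1·1!0!0!/2! · 1!0!0!1!0!0!] = √(1/2)
  +(−1)^0/∏(0,1,0,0,0,0)! = 1  (running 1)
⟨..|..⟩ = √(1/2)·(1) = +0.707107

+√(1/2) = +0.707107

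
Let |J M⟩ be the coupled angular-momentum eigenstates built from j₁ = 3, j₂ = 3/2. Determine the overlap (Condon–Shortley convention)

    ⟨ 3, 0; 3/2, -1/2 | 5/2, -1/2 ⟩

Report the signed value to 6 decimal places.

triangle: 2!·4!·1!/8! = 48/40320
(j±m)!: 3!·3!·1!·2!·2!·3! = 864
prefactor² = (2J+1)·Δ·N² = 216/35
  k=0: +1/(0!·2!·3!·1!·1!·0!) = 1/12
  k=1: −1/(1!·1!·2!·0!·2!·1!) = -1/4
Σ = -1/6  ⇒  CG² = 216/35·(-1/6)² = 6/35
CG = −√(6/35) = -0.414039

−√(6/35) ≈ -0.414039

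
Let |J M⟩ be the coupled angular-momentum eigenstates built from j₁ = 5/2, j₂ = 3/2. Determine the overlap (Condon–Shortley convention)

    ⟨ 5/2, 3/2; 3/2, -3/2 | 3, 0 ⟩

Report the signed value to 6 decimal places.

√[7·1!4!2!/8! · 4!1!0!3!3!3!] = √(216/5)
  +(−1)^0/∏(0,1,1,0,3,2)! = 1/12  (running 1/12)
⟨..|..⟩ = √(216/5)·(1/12) = +0.547723

+0.547723  (= +√(3/10))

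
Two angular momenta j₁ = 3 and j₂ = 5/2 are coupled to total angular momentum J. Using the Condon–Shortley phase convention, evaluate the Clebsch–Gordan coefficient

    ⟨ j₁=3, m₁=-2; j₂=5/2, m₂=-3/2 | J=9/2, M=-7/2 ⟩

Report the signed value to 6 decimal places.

−√(1/99) = -0.100504

triangle: 1!*5!*4!/11! = 2880/39916800
(j±m)!: 1!*5!*1!*4!*1!*8! = 116121600
prefactor² = (2J+1)*Δ*N² = 921600/11
  k=0: +1/(0!*1!*5!*1!*0!*3!) = 1/720
  k=1: −1/(1!*0!*4!*0!*1!*4!) = -1/576
Σ = -1/2880  ⇒  CG² = 921600/11*(-1/2880)² = 1/99
CG = −√(1/99) = -0.100504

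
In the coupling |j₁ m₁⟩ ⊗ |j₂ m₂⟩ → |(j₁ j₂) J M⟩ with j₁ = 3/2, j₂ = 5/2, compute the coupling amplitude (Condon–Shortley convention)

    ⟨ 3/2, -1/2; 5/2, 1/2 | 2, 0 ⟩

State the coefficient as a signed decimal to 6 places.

triangle: 2!·1!·3!/7! = 12/5040
(j±m)!: 1!·2!·3!·2!·2!·2! = 96
prefactor² = (2J+1)·Δ·N² = 8/7
  k=1: −1/(1!·1!·1!·2!·0!·1!) = -1/2
  k=2: +1/(2!·0!·0!·1!·1!·2!) = 1/4
Σ = -1/4  ⇒  CG² = 8/7·(-1/4)² = 1/14
CG = −√(1/14) = -0.267261

-0.267261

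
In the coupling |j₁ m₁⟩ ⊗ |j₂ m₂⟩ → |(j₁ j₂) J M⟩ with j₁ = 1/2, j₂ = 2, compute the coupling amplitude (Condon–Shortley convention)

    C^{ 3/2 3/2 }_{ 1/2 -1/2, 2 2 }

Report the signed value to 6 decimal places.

-0.894427

j₁+j₂−J=1  J+j₁−j₂=0  J−j₁+j₂=3  j₁+j₂+J+1=5
(j₁±m₁, j₂±m₂, J±M) = (0,1,4,0,3,0)
P² = 144/5
sum k=1..1:
  [1] −1/6 = -1/6
S = -1/6
C² = P²·S² = 4/5 ; C = -0.894427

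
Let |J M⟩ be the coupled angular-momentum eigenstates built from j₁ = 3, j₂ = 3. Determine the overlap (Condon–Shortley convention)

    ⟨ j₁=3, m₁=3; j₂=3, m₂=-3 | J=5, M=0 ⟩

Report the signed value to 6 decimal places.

j₁+j₂−J=1  J+j₁−j₂=5  J−j₁+j₂=5  j₁+j₂+J+1=12
(j₁±m₁, j₂±m₂, J±M) = (6,0,0,6,5,5)
P² = 17280000/7
sum k=0..0:
  [0] +1/14400 = 1/14400
S = 1/14400
C² = P²·S² = 1/84 ; C = +0.109109

+0.109109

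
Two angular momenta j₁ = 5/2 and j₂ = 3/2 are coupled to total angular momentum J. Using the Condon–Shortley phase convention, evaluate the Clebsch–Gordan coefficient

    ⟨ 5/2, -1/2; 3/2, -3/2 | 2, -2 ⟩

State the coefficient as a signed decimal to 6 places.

j₁+j₂−J=2  J+j₁−j₂=3  J−j₁+j₂=1  j₁+j₂+J+1=7
(j₁±m₁, j₂±m₂, J±M) = (2,3,0,3,0,4)
P² = 144/7
sum k=0..0:
  [0] +1/12 = 1/12
S = 1/12
C² = P²·S² = 1/7 ; C = +0.377964

+0.377964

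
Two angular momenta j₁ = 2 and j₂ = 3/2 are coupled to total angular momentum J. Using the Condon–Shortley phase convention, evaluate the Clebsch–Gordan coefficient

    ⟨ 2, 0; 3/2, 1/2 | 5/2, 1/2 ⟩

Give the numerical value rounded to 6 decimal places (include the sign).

j₁+j₂−J=1  J+j₁−j₂=3  J−j₁+j₂=2  j₁+j₂+J+1=7
(j₁±m₁, j₂±m₂, J±M) = (2,2,2,1,3,2)
P² = 48/35
sum k=0..1:
  [0] +1/4 = 1/4
  [1] −1/2 = -1/2
S = -1/4
C² = P²·S² = 3/35 ; C = -0.292770

−√(3/35) = -0.292770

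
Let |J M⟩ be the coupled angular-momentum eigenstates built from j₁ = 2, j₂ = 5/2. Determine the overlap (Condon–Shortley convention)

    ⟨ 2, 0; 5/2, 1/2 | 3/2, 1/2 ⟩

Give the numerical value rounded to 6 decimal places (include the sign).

√[4·3!1!2!/7! · 2!2!3!2!2!1!] = √(32/35)
  +(−1)^1/∏(1,2,1,2,0,0)! = -1/4  (running -1/4)
  +(−1)^2/∏(2,1,0,1,1,1)! = 1/2  (running 1/4)
⟨..|..⟩ = √(32/35)·(1/4) = +0.239046

+0.239046  (= +√(2/35))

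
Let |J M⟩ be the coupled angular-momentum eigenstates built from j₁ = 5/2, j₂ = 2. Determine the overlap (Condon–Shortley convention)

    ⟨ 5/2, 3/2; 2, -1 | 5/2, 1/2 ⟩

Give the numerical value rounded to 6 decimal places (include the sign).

+0.414039

√[6·2!3!2!/8! · 4!1!1!3!3!2!] = √(216/35)
  +(−1)^0/∏(0,2,1,1,2,1)! = 1/4  (running 1/4)
  +(−1)^1/∏(1,1,0,0,3,2)! = -1/12  (running 1/6)
⟨..|..⟩ = √(216/35)·(1/6) = +0.414039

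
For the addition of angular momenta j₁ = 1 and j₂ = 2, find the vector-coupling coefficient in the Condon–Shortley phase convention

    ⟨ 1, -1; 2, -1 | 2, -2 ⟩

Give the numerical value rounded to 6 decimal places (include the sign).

j₁+j₂−J=1  J+j₁−j₂=1  J−j₁+j₂=3  j₁+j₂+J+1=6
(j₁±m₁, j₂±m₂, J±M) = (0,2,1,3,0,4)
P² = 12
sum k=1..1:
  [1] −1/6 = -1/6
S = -1/6
C² = P²·S² = 1/3 ; C = -0.577350

−√(1/3) = -0.577350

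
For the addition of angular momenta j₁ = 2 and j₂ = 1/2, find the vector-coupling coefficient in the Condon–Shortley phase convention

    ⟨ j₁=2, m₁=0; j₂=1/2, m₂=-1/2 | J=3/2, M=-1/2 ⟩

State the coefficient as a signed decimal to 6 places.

j₁+j₂−J=1  J+j₁−j₂=3  J−j₁+j₂=0  j₁+j₂+J+1=5
(j₁±m₁, j₂±m₂, J±M) = (2,2,0,1,1,2)
P² = 8/5
sum k=0..0:
  [0] +1/2 = 1/2
S = 1/2
C² = P²·S² = 2/5 ; C = +0.632456

+√(2/5) ≈ +0.632456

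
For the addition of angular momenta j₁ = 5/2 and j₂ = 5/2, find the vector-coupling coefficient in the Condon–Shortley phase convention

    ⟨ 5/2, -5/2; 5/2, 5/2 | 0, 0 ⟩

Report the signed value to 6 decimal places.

√[1·5!0!0!/6! · 0!5!5!0!0!0!] = √(2400)
  +(−1)^5/∏(5,0,0,0,0,0)! = -1/120  (running -1/120)
⟨..|..⟩ = √(2400)·(-1/120) = -0.408248

−√(1/6) ≈ -0.408248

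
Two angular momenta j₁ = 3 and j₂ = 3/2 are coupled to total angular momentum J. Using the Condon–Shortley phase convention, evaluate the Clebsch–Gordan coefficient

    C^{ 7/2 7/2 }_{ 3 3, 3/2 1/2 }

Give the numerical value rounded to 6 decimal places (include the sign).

+√(2/3) = +0.816497

triangle: 1!×5!×2!/9! = 240/362880
(j±m)!: 6!×0!×2!×1!×7!×0! = 7257600
prefactor² = (2J+1)×Δ×N² = 38400
  k=0: +1/(0!×1!×0!×2!×5!×0!) = 1/240
Σ = 1/240  ⇒  CG² = 38400×1/240² = 2/3
CG = +√(2/3) = +0.816497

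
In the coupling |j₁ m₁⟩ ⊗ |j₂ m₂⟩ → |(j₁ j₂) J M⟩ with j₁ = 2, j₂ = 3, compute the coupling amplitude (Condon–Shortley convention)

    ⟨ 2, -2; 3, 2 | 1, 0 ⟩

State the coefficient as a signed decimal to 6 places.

+√(1/7) = +0.377964

triangle: 4!×0!×2!/7! = 48/5040
(j±m)!: 0!×4!×5!×1!×1!×1! = 2880
prefactor² = (2J+1)×Δ×N² = 576/7
  k=4: +1/(4!×0!×0!×1!×0!×1!) = 1/24
Σ = 1/24  ⇒  CG² = 576/7×1/24² = 1/7
CG = +√(1/7) = +0.377964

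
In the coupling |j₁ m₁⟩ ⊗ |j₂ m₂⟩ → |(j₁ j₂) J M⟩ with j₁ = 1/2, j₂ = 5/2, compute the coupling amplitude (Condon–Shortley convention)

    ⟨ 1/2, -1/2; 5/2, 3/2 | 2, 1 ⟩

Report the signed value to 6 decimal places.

triangle: 1!*0!*4!/6! = 24/720
(j±m)!: 0!*1!*4!*1!*3!*1! = 144
prefactor² = (2J+1)*Δ*N² = 24
  k=1: −1/(1!*0!*0!*3!*0!*1!) = -1/6
Σ = -1/6  ⇒  CG² = 24*(-1/6)² = 2/3
CG = −√(2/3) = -0.816497

−√(2/3) = -0.816497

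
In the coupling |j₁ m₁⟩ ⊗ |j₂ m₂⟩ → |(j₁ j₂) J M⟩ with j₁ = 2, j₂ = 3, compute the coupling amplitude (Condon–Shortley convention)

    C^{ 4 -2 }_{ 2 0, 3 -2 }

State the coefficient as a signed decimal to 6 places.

√[9·1!3!5!/10! · 2!2!1!5!2!6!] = √(8640/7)
  +(−1)^0/∏(0,1,2,1,1,4)! = 1/48  (running 1/48)
  +(−1)^1/∏(1,0,1,0,2,5)! = -1/240  (running 1/60)
⟨..|..⟩ = √(8640/7)·(1/60) = +0.585540

+0.585540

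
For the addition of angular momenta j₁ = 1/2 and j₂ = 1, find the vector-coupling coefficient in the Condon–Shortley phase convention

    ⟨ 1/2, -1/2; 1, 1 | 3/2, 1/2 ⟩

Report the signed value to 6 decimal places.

+0.577350  (= +√(1/3))

j₁+j₂−J=0  J+j₁−j₂=1  J−j₁+j₂=2  j₁+j₂+J+1=4
(j₁±m₁, j₂±m₂, J±M) = (0,1,2,0,2,1)
P² = 4/3
sum k=0..0:
  [0] +1/2 = 1/2
S = 1/2
C² = P²·S² = 1/3 ; C = +0.577350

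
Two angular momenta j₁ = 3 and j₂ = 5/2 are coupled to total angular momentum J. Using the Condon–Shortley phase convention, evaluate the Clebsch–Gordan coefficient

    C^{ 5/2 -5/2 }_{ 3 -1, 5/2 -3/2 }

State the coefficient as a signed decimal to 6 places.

−√(2/7) ≈ -0.534522

√[6·3!3!2!/9! · 2!4!1!4!0!5!] = √(1152/7)
  +(−1)^1/∏(1,2,3,0,0,2)! = -1/24  (running -1/24)
⟨..|..⟩ = √(1152/7)·(-1/24) = -0.534522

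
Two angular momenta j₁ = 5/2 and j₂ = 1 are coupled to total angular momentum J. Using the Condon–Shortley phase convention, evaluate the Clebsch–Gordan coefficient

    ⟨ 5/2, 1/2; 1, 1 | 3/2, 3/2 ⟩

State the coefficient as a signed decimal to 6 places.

+√(1/15) = +0.258199

j₁+j₂−J=2  J+j₁−j₂=3  J−j₁+j₂=0  j₁+j₂+J+1=6
(j₁±m₁, j₂±m₂, J±M) = (3,2,2,0,3,0)
P² = 48/5
sum k=2..2:
  [2] +1/12 = 1/12
S = 1/12
C² = P²·S² = 1/15 ; C = +0.258199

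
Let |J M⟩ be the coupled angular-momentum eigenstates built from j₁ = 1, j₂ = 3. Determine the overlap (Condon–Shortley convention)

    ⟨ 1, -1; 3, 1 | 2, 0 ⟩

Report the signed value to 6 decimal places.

+√(2/7) ≈ +0.534522

√[5·2!0!4!/7! · 0!2!4!2!2!2!] = √(128/7)
  +(−1)^2/∏(2,0,0,2,0,2)! = 1/8  (running 1/8)
⟨..|..⟩ = √(128/7)·(1/8) = +0.534522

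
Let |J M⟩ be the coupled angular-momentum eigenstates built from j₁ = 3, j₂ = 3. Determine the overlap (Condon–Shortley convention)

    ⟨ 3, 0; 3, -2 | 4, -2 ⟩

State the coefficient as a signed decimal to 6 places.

+0.139573

triangle: 2!*4!*4!/11! = 1152/39916800
(j±m)!: 3!*3!*1!*5!*2!*6! = 6220800
prefactor² = (2J+1)*Δ*N² = 124416/77
  k=0: +1/(0!*2!*3!*1!*1!*3!) = 1/72
  k=1: −1/(1!*1!*2!*0!*2!*4!) = -1/96
Σ = 1/288  ⇒  CG² = 124416/77*1/288² = 3/154
CG = +√(3/154) = +0.139573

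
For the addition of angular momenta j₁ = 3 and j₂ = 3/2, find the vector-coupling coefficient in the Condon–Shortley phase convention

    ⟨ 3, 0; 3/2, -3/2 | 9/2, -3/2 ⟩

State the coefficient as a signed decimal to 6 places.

+0.487950

√[10·0!6!3!/10! · 3!3!0!3!3!6!] = √(77760/7)
  +(−1)^0/∏(0,0,3,0,3,3)! = 1/216  (running 1/216)
⟨..|..⟩ = √(77760/7)·(1/216) = +0.487950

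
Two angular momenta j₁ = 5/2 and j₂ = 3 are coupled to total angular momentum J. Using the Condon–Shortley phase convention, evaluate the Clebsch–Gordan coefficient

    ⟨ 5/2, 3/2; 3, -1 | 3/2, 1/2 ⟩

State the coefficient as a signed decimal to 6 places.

√[4·4!1!2!/8! · 4!1!2!4!2!1!] = √(384/35)
  +(−1)^0/∏(0,4,1,2,0,0)! = 1/48  (running 1/48)
  +(−1)^1/∏(1,3,0,1,1,1)! = -1/6  (running -7/48)
⟨..|..⟩ = √(384/35)·(-7/48) = -0.483046

−√(7/30) ≈ -0.483046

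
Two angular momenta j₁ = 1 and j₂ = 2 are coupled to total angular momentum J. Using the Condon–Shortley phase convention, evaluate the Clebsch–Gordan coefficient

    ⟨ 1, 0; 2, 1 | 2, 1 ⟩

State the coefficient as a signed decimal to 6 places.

-0.408248

√[5·1!1!3!/6! · 1!1!3!1!3!1!] = √(3/2)
  +(−1)^0/∏(0,1,1,3,0,0)! = 1/6  (running 1/6)
  +(−1)^1/∏(1,0,0,2,1,1)! = -1/2  (running -1/3)
⟨..|..⟩ = √(3/2)·(-1/3) = -0.408248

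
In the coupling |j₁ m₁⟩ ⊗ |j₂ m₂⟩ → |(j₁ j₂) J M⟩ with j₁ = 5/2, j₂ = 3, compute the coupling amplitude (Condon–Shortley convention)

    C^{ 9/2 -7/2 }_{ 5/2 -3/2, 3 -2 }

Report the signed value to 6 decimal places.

triangle: 1!·4!·5!/11! = 2880/39916800
(j±m)!: 1!·4!·1!·5!·1!·8! = 116121600
prefactor² = (2J+1)·Δ·N² = 921600/11
  k=0: +1/(0!·1!·4!·1!·0!·4!) = 1/576
  k=1: −1/(1!·0!·3!·0!·1!·5!) = -1/720
Σ = 1/2880  ⇒  CG² = 921600/11·1/2880² = 1/99
CG = +√(1/99) = +0.100504

+√(1/99) = +0.100504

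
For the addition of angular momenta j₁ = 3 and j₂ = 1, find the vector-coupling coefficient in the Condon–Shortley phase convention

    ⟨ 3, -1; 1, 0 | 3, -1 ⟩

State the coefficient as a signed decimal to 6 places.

-0.288675

√[7·1!5!1!/8! · 2!4!1!1!2!4!] = √(48)
  +(−1)^0/∏(0,1,4,1,1,0)! = 1/24  (running 1/24)
  +(−1)^1/∏(1,0,3,0,2,1)! = -1/12  (running -1/24)
⟨..|..⟩ = √(48)·(-1/24) = -0.288675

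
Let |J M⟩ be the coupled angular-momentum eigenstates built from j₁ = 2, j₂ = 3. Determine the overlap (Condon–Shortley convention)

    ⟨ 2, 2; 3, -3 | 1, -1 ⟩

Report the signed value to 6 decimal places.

triangle: 4!·0!·2!/7! = 48/5040
(j±m)!: 4!·0!·0!·6!·0!·2! = 34560
prefactor² = (2J+1)·Δ·N² = 6912/7
  k=0: +1/(0!·4!·0!·0!·0!·2!) = 1/48
Σ = 1/48  ⇒  CG² = 6912/7·1/48² = 3/7
CG = +√(3/7) = +0.654654

+0.654654  (= +√(3/7))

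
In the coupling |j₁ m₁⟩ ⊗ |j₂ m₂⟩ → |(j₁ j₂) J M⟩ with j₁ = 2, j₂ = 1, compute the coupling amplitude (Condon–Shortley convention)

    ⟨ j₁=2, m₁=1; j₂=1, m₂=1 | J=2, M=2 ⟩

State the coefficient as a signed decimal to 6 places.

−√(1/3) ≈ -0.577350

triangle: 1!·3!·1!/6! = 6/720
(j±m)!: 3!·1!·2!·0!·4!·0! = 288
prefactor² = (2J+1)·Δ·N² = 12
  k=1: −1/(1!·0!·0!·1!·3!·0!) = -1/6
Σ = -1/6  ⇒  CG² = 12·(-1/6)² = 1/3
CG = −√(1/3) = -0.577350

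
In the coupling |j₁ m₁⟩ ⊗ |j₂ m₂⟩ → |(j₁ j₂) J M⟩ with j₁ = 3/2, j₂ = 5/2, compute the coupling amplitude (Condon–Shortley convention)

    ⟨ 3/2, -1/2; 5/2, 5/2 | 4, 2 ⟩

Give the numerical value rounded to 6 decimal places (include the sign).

√[9·0!3!5!/9! · 1!2!5!0!6!2!] = √(43200/7)
  +(−1)^0/∏(0,0,2,5,1,0)! = 1/240  (running 1/240)
⟨..|..⟩ = √(43200/7)·(1/240) = +0.327327

+√(3/28) ≈ +0.327327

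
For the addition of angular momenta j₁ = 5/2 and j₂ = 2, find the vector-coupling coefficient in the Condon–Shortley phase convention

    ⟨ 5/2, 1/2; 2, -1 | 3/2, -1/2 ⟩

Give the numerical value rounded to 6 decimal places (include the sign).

−√(5/21) ≈ -0.487950

j₁+j₂−J=3  J+j₁−j₂=2  J−j₁+j₂=1  j₁+j₂+J+1=7
(j₁±m₁, j₂±m₂, J±M) = (3,2,1,3,1,2)
P² = 48/35
sum k=0..1:
  [0] +1/12 = 1/12
  [1] −1/2 = -1/2
S = -5/12
C² = P²·S² = 5/21 ; C = -0.487950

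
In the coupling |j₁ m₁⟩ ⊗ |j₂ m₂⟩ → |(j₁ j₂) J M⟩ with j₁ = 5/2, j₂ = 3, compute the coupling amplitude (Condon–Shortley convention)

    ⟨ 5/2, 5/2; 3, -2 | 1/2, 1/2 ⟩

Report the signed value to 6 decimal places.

√[2·5!0!1!/7! · 5!0!1!5!1!0!] = √(4800/7)
  +(−1)^0/∏(0,5,0,1,0,0)! = 1/120  (running 1/120)
⟨..|..⟩ = √(4800/7)·(1/120) = +0.218218

+0.218218  (= +√(1/21))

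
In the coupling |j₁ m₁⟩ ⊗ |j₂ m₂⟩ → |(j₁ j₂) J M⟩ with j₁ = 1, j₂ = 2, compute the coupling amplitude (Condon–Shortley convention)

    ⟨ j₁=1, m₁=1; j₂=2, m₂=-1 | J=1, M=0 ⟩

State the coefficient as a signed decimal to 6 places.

√[3·2!0!2!/5! · 2!0!1!3!1!1!] = √(6/5)
  +(−1)^0/∏(0,2,0,1,0,1)! = 1/2  (running 1/2)
⟨..|..⟩ = √(6/5)·(1/2) = +0.547723

+√(3/10) = +0.547723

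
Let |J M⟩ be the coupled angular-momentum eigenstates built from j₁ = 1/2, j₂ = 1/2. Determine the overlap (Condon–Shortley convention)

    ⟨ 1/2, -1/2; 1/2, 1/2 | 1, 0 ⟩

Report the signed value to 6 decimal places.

j₁+j₂−J=0  J+j₁−j₂=1  J−j₁+j₂=1  j₁+j₂+J+1=3
(j₁±m₁, j₂±m₂, J±M) = (0,1,1,0,1,1)
P² = 1/2
sum k=0..0:
  [0] +1/1 = 1
S = 1
C² = P²·S² = 1/2 ; C = +0.707107

+0.707107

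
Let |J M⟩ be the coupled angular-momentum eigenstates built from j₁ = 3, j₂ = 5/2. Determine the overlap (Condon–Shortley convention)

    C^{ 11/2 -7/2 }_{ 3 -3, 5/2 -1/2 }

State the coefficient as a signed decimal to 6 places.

+0.426401  (= +√(2/11))

triangle: 0!*6!*5!/12! = 86400/479001600
(j±m)!: 0!*6!*2!*3!*2!*9! = 6270566400
prefactor² = (2J+1)*Δ*N² = 149299200/11
  k=0: +1/(0!*0!*6!*2!*0!*3!) = 1/8640
Σ = 1/8640  ⇒  CG² = 149299200/11*1/8640² = 2/11
CG = +√(2/11) = +0.426401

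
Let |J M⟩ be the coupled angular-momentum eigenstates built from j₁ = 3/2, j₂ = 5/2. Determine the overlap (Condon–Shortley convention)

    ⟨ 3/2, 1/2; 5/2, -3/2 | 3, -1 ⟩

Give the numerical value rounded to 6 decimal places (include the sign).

√[7·1!2!4!/8! · 2!1!1!4!2!4!] = √(96/5)
  +(−1)^0/∏(0,1,1,1,1,3)! = 1/6  (running 1/6)
  +(−1)^1/∏(1,0,0,0,2,4)! = -1/48  (running 7/48)
⟨..|..⟩ = √(96/5)·(7/48) = +0.639010

+√(49/120) = +0.639010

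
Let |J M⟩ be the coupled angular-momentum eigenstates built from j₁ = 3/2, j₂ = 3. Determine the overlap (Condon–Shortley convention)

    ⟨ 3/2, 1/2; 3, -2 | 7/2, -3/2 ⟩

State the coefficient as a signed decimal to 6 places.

triangle: 1!·2!·5!/9! = 240/362880
(j±m)!: 2!·1!·1!·5!·2!·5! = 57600
prefactor² = (2J+1)·Δ·N² = 6400/21
  k=0: +1/(0!·1!·1!·1!·1!·4!) = 1/24
  k=1: −1/(1!·0!·0!·0!·2!·5!) = -1/240
Σ = 3/80  ⇒  CG² = 6400/21·3/80² = 3/7
CG = +√(3/7) = +0.654654

+0.654654  (= +√(3/7))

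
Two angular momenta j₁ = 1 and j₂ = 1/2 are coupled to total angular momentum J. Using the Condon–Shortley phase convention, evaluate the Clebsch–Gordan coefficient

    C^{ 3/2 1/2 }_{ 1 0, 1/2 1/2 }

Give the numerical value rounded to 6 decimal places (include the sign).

triangle: 0!×2!×1!/4! = 2/24
(j±m)!: 1!×1!×1!×0!×2!×1! = 2
prefactor² = (2J+1)×Δ×N² = 2/3
  k=0: +1/(0!×0!×1!×1!×1!×0!) = 1
Σ = 1  ⇒  CG² = 2/3×1² = 2/3
CG = +√(2/3) = +0.816497

+0.816497  (= +√(2/3))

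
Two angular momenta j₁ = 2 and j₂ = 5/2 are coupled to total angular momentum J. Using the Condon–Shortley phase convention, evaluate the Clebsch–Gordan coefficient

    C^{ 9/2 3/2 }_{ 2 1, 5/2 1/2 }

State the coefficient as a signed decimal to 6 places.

√[10·0!4!5!/10! · 3!1!3!2!6!3!] = √(17280/7)
  +(−1)^0/∏(0,0,1,3,3,2)! = 1/72  (running 1/72)
⟨..|..⟩ = √(17280/7)·(1/72) = +0.690066

+0.690066  (= +√(10/21))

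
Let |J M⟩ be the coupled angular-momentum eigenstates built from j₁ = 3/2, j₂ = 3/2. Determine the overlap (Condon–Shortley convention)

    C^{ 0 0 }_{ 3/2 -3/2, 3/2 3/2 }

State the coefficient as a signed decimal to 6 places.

j₁+j₂−J=3  J+j₁−j₂=0  J−j₁+j₂=0  j₁+j₂+J+1=4
(j₁±m₁, j₂±m₂, J±M) = (0,3,3,0,0,0)
P² = 9
sum k=3..3:
  [3] −1/6 = -1/6
S = -1/6
C² = P²·S² = 1/4 ; C = -0.500000

-0.500000  (= −√(1/4))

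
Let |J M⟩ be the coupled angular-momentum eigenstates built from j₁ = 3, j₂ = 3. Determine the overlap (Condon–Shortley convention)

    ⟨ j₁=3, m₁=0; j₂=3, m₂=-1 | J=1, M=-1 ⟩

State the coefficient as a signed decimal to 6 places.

√[3·5!1!1!/8! · 3!3!2!4!0!2!] = √(216/7)
  +(−1)^2/∏(2,3,1,0,0,1)! = 1/12  (running 1/12)
⟨..|..⟩ = √(216/7)·(1/12) = +0.462910

+√(3/14) = +0.462910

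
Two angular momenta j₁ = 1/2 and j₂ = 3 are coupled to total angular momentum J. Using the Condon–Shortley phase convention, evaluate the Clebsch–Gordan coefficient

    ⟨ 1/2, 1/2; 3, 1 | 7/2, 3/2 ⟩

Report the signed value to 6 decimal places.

triangle: 0!·1!·6!/8! = 720/40320
(j±m)!: 1!·0!·4!·2!·5!·2! = 11520
prefactor² = (2J+1)·Δ·N² = 11520/7
  k=0: +1/(0!·0!·0!·4!·1!·2!) = 1/48
Σ = 1/48  ⇒  CG² = 11520/7·1/48² = 5/7
CG = +√(5/7) = +0.845154

+0.845154  (= +√(5/7))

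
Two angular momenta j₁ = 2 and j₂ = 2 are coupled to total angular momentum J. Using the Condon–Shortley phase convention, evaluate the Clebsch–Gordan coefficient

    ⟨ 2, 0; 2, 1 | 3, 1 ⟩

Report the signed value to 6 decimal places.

-0.447214  (= −√(1/5))

triangle: 1!*3!*3!/8! = 36/40320
(j±m)!: 2!*2!*3!*1!*4!*2! = 1152
prefactor² = (2J+1)*Δ*N² = 36/5
  k=0: +1/(0!*1!*2!*3!*1!*0!) = 1/12
  k=1: −1/(1!*0!*1!*2!*2!*1!) = -1/4
Σ = -1/6  ⇒  CG² = 36/5*(-1/6)² = 1/5
CG = −√(1/5) = -0.447214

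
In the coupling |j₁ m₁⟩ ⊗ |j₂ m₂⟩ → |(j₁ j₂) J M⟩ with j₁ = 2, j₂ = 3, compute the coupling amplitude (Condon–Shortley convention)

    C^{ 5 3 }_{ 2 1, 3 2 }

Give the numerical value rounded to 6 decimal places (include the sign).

+0.730297  (= +√(8/15))

√[11·0!4!6!/11! · 3!1!5!1!8!2!] = √(276480)
  +(−1)^0/∏(0,0,1,5,3,1)! = 1/720  (running 1/720)
⟨..|..⟩ = √(276480)·(1/720) = +0.730297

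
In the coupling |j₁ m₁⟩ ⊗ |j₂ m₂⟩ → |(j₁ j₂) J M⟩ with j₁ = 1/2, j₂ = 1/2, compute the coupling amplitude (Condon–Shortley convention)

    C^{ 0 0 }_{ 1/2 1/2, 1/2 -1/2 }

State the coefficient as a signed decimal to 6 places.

+0.707107

triangle: 1!*0!*0!/2! = 1/2
(j±m)!: 1!*0!*0!*1!*0!*0! = 1
prefactor² = (2J+1)*Δ*N² = 1/2
  k=0: +1/(0!*1!*0!*0!*0!*0!) = 1
Σ = 1  ⇒  CG² = 1/2*1² = 1/2
CG = +√(1/2) = +0.707107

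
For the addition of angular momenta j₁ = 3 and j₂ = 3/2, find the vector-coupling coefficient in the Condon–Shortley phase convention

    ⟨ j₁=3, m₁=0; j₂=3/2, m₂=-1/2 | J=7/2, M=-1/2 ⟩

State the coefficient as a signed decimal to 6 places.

+√(2/21) = +0.308607

j₁+j₂−J=1  J+j₁−j₂=5  J−j₁+j₂=2  j₁+j₂+J+1=9
(j₁±m₁, j₂±m₂, J±M) = (3,3,1,2,3,4)
P² = 384/7
sum k=0..1:
  [0] +1/12 = 1/12
  [1] −1/24 = -1/24
S = 1/24
C² = P²·S² = 2/21 ; C = +0.308607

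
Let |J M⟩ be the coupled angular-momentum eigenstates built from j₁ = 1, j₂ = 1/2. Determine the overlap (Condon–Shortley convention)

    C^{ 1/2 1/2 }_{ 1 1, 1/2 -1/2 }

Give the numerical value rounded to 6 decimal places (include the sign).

triangle: 1!·1!·0!/3! = 1/6
(j±m)!: 2!·0!·0!·1!·1!·0! = 2
prefactor² = (2J+1)·Δ·N² = 2/3
  k=0: +1/(0!·1!·0!·0!·1!·0!) = 1
Σ = 1  ⇒  CG² = 2/3·1² = 2/3
CG = +√(2/3) = +0.816497

+0.816497  (= +√(2/3))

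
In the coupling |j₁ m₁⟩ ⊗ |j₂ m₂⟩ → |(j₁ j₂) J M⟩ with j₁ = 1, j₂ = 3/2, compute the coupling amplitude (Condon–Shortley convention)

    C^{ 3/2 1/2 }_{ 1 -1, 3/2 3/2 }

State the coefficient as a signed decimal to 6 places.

−√(2/5) = -0.632456

triangle: 1!·1!·2!/5! = 2/120
(j±m)!: 0!·2!·3!·0!·2!·1! = 24
prefactor² = (2J+1)·Δ·N² = 8/5
  k=1: −1/(1!·0!·1!·2!·0!·0!) = -1/2
Σ = -1/2  ⇒  CG² = 8/5·(-1/2)² = 2/5
CG = −√(2/5) = -0.632456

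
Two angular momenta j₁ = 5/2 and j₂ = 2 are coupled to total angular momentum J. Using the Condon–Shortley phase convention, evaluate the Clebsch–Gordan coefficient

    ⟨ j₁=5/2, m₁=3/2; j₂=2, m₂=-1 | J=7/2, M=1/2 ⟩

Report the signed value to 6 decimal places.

√[8·1!4!3!/9! · 4!1!1!3!4!3!] = √(2304/35)
  +(−1)^0/∏(0,1,1,1,3,2)! = 1/12  (running 1/12)
  +(−1)^1/∏(1,0,0,0,4,3)! = -1/144  (running 11/144)
⟨..|..⟩ = √(2304/35)·(11/144) = +0.619780

+√(121/315) = +0.619780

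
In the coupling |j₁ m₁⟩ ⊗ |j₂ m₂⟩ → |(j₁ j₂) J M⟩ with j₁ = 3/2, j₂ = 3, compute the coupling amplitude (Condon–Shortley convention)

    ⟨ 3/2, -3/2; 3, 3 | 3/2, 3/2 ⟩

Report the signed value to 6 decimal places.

−√(4/7) = -0.755929

j₁+j₂−J=3  J+j₁−j₂=0  J−j₁+j₂=3  j₁+j₂+J+1=7
(j₁±m₁, j₂±m₂, J±M) = (0,3,6,0,3,0)
P² = 5184/7
sum k=3..3:
  [3] −1/36 = -1/36
S = -1/36
C² = P²·S² = 4/7 ; C = -0.755929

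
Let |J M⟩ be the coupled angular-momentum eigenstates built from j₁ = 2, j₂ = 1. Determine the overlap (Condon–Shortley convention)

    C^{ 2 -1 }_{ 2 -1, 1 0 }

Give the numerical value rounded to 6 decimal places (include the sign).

j₁+j₂−J=1  J+j₁−j₂=3  J−j₁+j₂=1  j₁+j₂+J+1=6
(j₁±m₁, j₂±m₂, J±M) = (1,3,1,1,1,3)
P² = 3/2
sum k=0..1:
  [0] +1/6 = 1/6
  [1] −1/2 = -1/2
S = -1/3
C² = P²·S² = 1/6 ; C = -0.408248

−√(1/6) = -0.408248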